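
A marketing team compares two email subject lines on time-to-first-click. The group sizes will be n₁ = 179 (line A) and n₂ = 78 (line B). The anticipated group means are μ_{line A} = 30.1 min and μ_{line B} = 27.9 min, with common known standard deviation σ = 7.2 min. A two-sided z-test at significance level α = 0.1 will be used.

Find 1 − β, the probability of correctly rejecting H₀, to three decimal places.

Power ≈ 0.728

Standardized effect: d = |μ_{line A} − μ_{line B}| / σ = |30.1 − 27.9| / 7.2 = 0.3056
Noncentrality parameter: δ = d / √(1/n₁ + 1/n₂) = 0.3056 / √(1/179 + 1/78) = 2.2522
Critical value for a two-sided test at α = 0.1: z_{α/2} = 1.645.
Power = Φ(δ − 1.645) + Φ(−δ − 1.645) = Φ(0.607) + Φ(-3.897) = 0.7282 + 0.0000 = 0.7282.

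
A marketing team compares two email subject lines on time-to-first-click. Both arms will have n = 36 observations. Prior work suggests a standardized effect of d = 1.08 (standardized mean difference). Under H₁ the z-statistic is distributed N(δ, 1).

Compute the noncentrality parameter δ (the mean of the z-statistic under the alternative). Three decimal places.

The noncentrality parameter scales effect size by the design's sample-size factor: δ = d·√(n/2) = 1.08 × √(36/2) = 4.5821

δ ≈ 4.582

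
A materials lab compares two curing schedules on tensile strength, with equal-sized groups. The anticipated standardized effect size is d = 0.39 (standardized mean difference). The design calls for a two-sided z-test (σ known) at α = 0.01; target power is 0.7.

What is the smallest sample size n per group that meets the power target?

For power 0.7 need Φ(δ − z_{0.005}) = 0.7, so δ = z_{0.005} + z_{0.30} = 2.576 + 0.524 = 3.100.
(For δ > 0 the lower-tail rejection region contributes negligibly to power, so the one-term inversion is standard.)
δ = d·√(n/2) ⇒ n = 2(δ/d)² = 2 × (3.100 / 0.39)² = 126.38.
Round up to the next whole unit.

n = 127 per group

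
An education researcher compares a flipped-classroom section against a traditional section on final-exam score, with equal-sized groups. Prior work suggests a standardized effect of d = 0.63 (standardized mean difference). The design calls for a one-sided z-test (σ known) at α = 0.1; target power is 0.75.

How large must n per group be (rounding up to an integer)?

For power 0.75 need Φ(δ − z_{0.1}) = 0.75, so δ = z_{0.1} + z_{0.25} = 1.282 + 0.674 = 1.956.
δ = d·√(n/2) ⇒ n = 2(δ/d)² = 2 × (1.956 / 0.63)² = 19.28.
Round up to the next whole unit.

n = 20 per group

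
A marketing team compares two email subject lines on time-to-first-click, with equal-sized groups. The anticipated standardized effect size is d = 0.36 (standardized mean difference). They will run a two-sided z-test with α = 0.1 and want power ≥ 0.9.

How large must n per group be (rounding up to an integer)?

n = 133 per group

Set Φ(δ − 1.645) = 0.9; then δ − 1.645 = Φ⁻¹(0.9) = 1.282, giving δ = 2.926.
(For δ > 0 the lower-tail rejection region contributes negligibly to power, so the one-term inversion is standard.)
δ = d·√(n/2) ⇒ n = 2(δ/d)² = 2 × (2.926 / 0.36)² = 132.16.
Rounding up, n = 133 per group.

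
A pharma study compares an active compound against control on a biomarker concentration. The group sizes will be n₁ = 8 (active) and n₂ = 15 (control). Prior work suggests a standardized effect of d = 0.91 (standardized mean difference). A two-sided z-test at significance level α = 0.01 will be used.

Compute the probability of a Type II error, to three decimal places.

Noncentrality parameter: δ = d / √(1/n₁ + 1/n₂) = 0.91 / √(1/8 + 1/15) = 2.0786
Two-sided α = 0.01 → critical value z_{0.005} = 2.576.
Power = Φ(δ − 2.576) + Φ(−δ − 2.576) = Φ(-0.497) + Φ(-4.654) = 0.3095 + 0.0000 = 0.3095.
Type II error: β = 1 − power = 1 − 0.3095 = 0.6905.

β ≈ 0.690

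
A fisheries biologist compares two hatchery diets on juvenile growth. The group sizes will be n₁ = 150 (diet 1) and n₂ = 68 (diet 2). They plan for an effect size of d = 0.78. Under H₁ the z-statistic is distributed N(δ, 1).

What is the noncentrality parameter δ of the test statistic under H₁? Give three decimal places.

δ ≈ 5.335

δ = d / √(1/n₁ + 1/n₂) = 0.78 / √(1/150 + 1/68) = 5.3354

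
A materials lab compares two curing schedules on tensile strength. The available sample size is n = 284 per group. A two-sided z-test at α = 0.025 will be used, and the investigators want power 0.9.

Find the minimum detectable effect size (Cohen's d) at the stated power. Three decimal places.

d ≈ 0.296

Required noncentrality: δ = z_{0.0125} + z_{0.10} = 2.241 + 1.282 = 3.523.
(The second rejection-region term Φ(−δ − z_{α/2}) is negligible and dropped.)
δ = d·√(n/2) ⇒ d = δ/√(n/2) = 3.523/√(284/2) = 0.2956.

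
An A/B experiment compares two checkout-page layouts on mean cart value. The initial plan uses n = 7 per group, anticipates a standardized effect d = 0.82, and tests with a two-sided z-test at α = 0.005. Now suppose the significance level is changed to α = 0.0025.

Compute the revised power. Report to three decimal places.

Power ≈ 0.068

δ = d·√(n/2) = 0.82 × √(7/2) = 1.5341 (unchanged). New critical value: z_{0.0013} = 3.023.
Revised power = Φ(δ − 3.023) + Φ(−δ − 3.023) = Φ(-1.489) + Φ(-4.557) = 0.0682 + 0.0000 = 0.0682.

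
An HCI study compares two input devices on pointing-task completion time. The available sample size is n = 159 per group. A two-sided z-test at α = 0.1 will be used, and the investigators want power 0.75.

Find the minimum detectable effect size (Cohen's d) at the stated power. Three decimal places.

d ≈ 0.260

Required noncentrality: δ = z_{0.05} + z_{0.25} = 1.645 + 0.674 = 2.319.
(Lower-tail contribution to power is negligible for δ > 0.)
δ = d·√(n/2) ⇒ d = δ/√(n/2) = 2.319/√(159/2) = 0.2601.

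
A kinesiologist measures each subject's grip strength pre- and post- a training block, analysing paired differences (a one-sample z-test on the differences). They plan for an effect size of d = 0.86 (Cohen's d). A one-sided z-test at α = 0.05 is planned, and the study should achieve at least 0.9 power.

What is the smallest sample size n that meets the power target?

n = 12

For power 0.9 need Φ(δ − z_{0.05}) = 0.9, so δ = z_{0.05} + z_{0.10} = 1.645 + 1.282 = 2.926.
δ = d·√n ⇒ n = (δ/d)² = (2.926 / 0.86)² = 11.58.
Round up to the next whole unit.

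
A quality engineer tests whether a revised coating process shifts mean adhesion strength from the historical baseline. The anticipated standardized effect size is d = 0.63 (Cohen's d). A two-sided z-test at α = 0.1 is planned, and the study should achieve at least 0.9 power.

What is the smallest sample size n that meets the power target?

n = 22

For power 0.9 need Φ(δ − z_{0.05}) = 0.9, so δ = z_{0.05} + z_{0.10} = 1.645 + 1.282 = 2.926.
(For δ > 0 the lower-tail rejection region contributes negligibly to power, so the one-term inversion is standard.)
δ = d·√n ⇒ n = (δ/d)² = (2.926 / 0.63)² = 21.58.
Round up to the next whole unit.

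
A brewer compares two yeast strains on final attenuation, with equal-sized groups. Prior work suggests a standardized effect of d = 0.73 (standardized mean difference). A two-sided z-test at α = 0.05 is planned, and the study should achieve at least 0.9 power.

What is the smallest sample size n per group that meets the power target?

n = 40 per group

For power 0.9 need Φ(δ − z_{0.025}) = 0.9, so δ = z_{0.025} + z_{0.10} = 1.960 + 1.282 = 3.242.
(Ignoring the negligible lower-tail rejection probability gives the usual closed-form inversion.)
δ = d·√(n/2) ⇒ n = 2(δ/d)² = 2 × (3.242 / 0.73)² = 39.43.
Rounding up, n = 40 per group.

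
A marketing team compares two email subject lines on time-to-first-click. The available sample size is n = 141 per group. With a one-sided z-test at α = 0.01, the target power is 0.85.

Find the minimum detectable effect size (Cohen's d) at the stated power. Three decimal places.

d ≈ 0.401

Required noncentrality: δ = z_{0.01} + z_{0.15} = 2.326 + 1.036 = 3.363.
δ = d·√(n/2) ⇒ d = δ/√(n/2) = 3.363/√(141/2) = 0.4005.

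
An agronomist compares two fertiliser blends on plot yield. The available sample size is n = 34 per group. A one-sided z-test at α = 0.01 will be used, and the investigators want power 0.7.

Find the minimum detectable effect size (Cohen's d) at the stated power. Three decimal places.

d ≈ 0.691

Required noncentrality: δ = z_{0.01} + z_{0.30} = 2.326 + 0.524 = 2.851.
δ = d·√(n/2) ⇒ d = δ/√(n/2) = 2.851/√(34/2) = 0.6914.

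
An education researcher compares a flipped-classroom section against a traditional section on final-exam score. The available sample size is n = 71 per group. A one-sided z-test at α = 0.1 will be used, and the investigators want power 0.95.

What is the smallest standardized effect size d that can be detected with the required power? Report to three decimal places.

Need Φ(δ − 1.282) = 0.95, so δ = 1.282 + 1.645 = 2.926.
δ = d·√(n/2) ⇒ d = δ/√(n/2) = 2.926/√(71/2) = 0.4912.

d ≈ 0.491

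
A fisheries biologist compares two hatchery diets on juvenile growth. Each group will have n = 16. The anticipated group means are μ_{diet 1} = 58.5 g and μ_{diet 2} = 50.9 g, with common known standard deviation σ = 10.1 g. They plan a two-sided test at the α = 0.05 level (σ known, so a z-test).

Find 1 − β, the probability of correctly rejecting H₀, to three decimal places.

Power ≈ 0.567

Standardized effect: d = |μ_{diet 1} − μ_{diet 2}| / σ = |58.5 − 50.9| / 10.1 = 0.7525
Noncentrality parameter: δ = d·√(n/2) = 0.7525 × √(16/2) = 2.1283
Critical value for a two-sided test at α = 0.05: z_{α/2} = 1.960.
Power = Φ(δ − 1.960) + Φ(−δ − 1.960) = Φ(0.168) + Φ(-4.088) = 0.5668 + 0.0000 = 0.5669.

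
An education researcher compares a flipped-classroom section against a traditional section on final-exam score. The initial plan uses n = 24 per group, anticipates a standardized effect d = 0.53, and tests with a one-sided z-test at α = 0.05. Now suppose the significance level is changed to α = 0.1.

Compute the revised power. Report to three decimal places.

δ = d·√(n/2) = 0.53 × √(24/2) = 1.8360 (unchanged). New critical value: z_{0.1} = 1.282.
Revised power = P(Z > 1.282 − δ) = Φ(0.554) = 0.7104.

Power ≈ 0.710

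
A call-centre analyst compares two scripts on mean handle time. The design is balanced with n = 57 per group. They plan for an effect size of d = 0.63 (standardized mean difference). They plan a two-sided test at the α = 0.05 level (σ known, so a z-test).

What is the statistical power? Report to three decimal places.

Power ≈ 0.920

Noncentrality parameter: δ = d·√(n/2) = 0.63 × √(57/2) = 3.3633
Two-sided α = 0.05 → critical value z_{0.025} = 1.960.
Power = Φ(δ − 1.960) + Φ(−δ − 1.960) = Φ(1.403) + Φ(-5.323) = 0.9197 + 0.0000 = 0.9197.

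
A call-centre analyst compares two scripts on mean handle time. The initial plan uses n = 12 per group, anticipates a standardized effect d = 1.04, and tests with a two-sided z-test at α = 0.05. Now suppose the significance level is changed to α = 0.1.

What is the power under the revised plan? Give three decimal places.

δ = d·√(n/2) = 1.04 × √(12/2) = 2.5475 (unchanged). New critical value: z_{0.05} = 1.645.
Revised power = Φ(δ − 1.645) + Φ(−δ − 1.645) = Φ(0.903) + Φ(-4.192) = 0.8166 + 0.0000 = 0.8166.

Power ≈ 0.817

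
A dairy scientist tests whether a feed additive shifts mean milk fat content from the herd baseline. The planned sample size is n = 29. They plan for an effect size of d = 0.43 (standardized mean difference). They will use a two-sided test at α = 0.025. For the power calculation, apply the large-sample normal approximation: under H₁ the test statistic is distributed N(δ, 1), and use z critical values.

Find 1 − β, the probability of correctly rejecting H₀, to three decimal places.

Power ≈ 0.530

Noncentrality parameter: δ = d·√n = 0.43 × √29 = 2.3156
Two-sided α = 0.025 → critical value z_{0.0125} = 2.241.
Power = Φ(δ − 2.241) + Φ(−δ − 2.241) = Φ(0.074) + Φ(-4.557) = 0.5296 + 0.0000 = 0.5296.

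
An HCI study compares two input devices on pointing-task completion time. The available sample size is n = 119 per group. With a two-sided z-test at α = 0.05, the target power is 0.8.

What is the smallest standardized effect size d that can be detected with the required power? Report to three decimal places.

Required noncentrality: δ = z_{0.025} + z_{0.20} = 1.960 + 0.842 = 2.802.
(Lower-tail contribution to power is negligible for δ > 0.)
δ = d·√(n/2) ⇒ d = δ/√(n/2) = 2.802/√(119/2) = 0.3632.

d ≈ 0.363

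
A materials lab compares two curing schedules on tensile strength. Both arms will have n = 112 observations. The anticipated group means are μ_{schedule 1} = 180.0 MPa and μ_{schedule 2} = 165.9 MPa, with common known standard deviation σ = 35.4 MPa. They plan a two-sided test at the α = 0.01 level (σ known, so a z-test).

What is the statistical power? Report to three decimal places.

Power ≈ 0.657

Standardized effect: d = |μ_{schedule 1} − μ_{schedule 2}| / σ = |180.0 − 165.9| / 35.4 = 0.3983
Noncentrality parameter: δ = d·√(n/2) = 0.3983 × √(112/2) = 2.9806
Two-sided α = 0.01 → critical value z_{0.005} = 2.576.
Power = Φ(δ − 2.576) + Φ(−δ − 2.576) = Φ(0.405) + Φ(-5.556) = 0.6572 + 0.0000 = 0.6572.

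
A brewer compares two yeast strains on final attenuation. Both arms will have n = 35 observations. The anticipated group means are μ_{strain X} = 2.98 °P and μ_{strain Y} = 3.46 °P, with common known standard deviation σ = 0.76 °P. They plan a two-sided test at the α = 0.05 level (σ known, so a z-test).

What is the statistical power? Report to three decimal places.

Power ≈ 0.752

Standardized effect: d = |μ_{strain X} − μ_{strain Y}| / σ = |2.98 − 3.46| / 0.76 = 0.6316
Noncentrality parameter: δ = d·√(n/2) = 0.6316 × √(35/2) = 2.6421
Two-sided α = 0.05 → critical value z_{0.025} = 1.960.
Power = Φ(δ − 1.960) + Φ(−δ − 1.960) = Φ(0.682) + Φ(-4.602) = 0.7524 + 0.0000 = 0.7524.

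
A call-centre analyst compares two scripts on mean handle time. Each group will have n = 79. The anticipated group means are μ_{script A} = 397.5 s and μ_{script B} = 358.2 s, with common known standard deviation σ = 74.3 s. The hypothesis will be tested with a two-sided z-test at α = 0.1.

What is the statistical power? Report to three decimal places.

Standardized effect: d = |μ_{script A} − μ_{script B}| / σ = |397.5 − 358.2| / 74.3 = 0.5289
Noncentrality parameter: δ = d·√(n/2) = 0.5289 × √(79/2) = 3.3243
Two-sided α = 0.1 → critical value z_{0.05} = 1.645.
Power = Φ(δ − 1.645) + Φ(−δ − 1.645) = Φ(1.679) + Φ(-4.969) = 0.9535 + 0.0000 = 0.9535.

Power ≈ 0.953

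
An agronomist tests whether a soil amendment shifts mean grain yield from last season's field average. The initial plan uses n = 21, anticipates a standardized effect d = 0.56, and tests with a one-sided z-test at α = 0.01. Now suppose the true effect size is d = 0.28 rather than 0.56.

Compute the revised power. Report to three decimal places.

Power ≈ 0.148

With d = 0.28: δ = d·√n = 0.28 × √21 = 1.2831. Critical value z_{0.01} = 2.326.
Revised power = P(Z > 2.326 − δ) = Φ(-1.043) = 0.1484.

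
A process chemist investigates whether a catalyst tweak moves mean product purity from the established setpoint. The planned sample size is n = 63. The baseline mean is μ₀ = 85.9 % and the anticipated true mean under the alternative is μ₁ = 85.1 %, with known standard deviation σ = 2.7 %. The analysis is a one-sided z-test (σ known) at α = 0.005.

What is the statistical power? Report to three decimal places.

Standardized effect: d = |μ₁ − μ₀| / σ = |85.1 − 85.9| / 2.7 = 0.2963
Noncentrality parameter: δ = d·√n = 0.2963 × √63 = 2.3518
Critical value for a one-sided test at α = 0.005: z_α = 2.576.
Power = Φ(δ − 2.576) = Φ(-0.224) = 0.4114.

Power ≈ 0.411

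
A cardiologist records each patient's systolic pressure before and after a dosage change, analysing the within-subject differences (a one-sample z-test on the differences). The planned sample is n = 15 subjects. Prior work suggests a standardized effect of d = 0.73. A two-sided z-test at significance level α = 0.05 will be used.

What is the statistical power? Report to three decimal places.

Power ≈ 0.807

Noncentrality parameter: δ = d·√n = 0.73 × √15 = 2.8273
Critical value for a two-sided test at α = 0.05: z_{α/2} = 1.960.
Power = Φ(δ − 1.960) + Φ(−δ − 1.960) = Φ(0.867) + Φ(-4.787) = 0.8071 + 0.0000 = 0.8071.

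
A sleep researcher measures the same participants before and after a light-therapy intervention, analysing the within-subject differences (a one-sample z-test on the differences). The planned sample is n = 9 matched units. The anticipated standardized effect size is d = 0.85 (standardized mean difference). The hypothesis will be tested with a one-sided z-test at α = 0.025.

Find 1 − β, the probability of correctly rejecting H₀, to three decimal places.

Power ≈ 0.722

Noncentrality parameter: δ = d·√n = 0.85 × √9 = 2.5500
One-sided α = 0.025 → critical value z_{0.025} = 1.960.
Power = Φ(δ − 1.960) = Φ(0.590) = 0.7224.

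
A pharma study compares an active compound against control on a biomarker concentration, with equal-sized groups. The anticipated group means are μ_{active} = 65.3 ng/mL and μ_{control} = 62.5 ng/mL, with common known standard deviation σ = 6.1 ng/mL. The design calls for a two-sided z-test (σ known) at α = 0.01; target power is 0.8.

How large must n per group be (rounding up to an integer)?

Standardized effect: d = |μ_{active} − μ_{control}| / σ = |65.3 − 62.5| / 6.1 = 0.4590
For power 0.8 need Φ(δ − z_{0.005}) = 0.8, so δ = z_{0.005} + z_{0.20} = 2.576 + 0.842 = 3.417.
(The Φ(−δ − z_{α/2}) term is vanishingly small for δ > 0 and is dropped in the standard sample-size formula.)
δ = d·√(n/2) ⇒ n = 2(δ/d)² = 2 × (3.417 / 0.4590)² = 110.86.
Rounding up, n = 111 per group.

n = 111 per group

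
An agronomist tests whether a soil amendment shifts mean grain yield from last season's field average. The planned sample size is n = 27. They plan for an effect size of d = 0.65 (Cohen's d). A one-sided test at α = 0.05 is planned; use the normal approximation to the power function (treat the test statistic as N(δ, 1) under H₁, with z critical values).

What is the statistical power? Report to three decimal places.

Noncentrality parameter: δ = d·√n = 0.65 × √27 = 3.3775
One-sided α = 0.05 → critical value z_{0.05} = 1.645.
Power = P(Z > 1.645 − δ) = Φ(1.733) = 0.9584.

Power ≈ 0.958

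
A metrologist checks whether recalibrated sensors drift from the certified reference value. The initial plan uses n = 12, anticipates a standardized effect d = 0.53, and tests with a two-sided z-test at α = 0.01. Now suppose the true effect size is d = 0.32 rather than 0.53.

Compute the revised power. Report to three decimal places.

Power ≈ 0.071

With d = 0.32: δ = d·√n = 0.32 × √12 = 1.1085. Critical value z_{0.005} = 2.576.
Revised power = Φ(δ − 2.576) + Φ(−δ − 2.576) = Φ(-1.467) + Φ(-3.684) = 0.0711 + 0.0001 = 0.0713.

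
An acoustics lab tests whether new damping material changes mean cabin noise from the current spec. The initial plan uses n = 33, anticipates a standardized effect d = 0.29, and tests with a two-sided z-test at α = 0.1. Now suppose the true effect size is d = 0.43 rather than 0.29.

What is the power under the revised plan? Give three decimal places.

Power ≈ 0.795

With d = 0.43: δ = d·√n = 0.43 × √33 = 2.4702. Critical value z_{0.05} = 1.645.
Revised power = Φ(δ − 1.645) + Φ(−δ − 1.645) = Φ(0.825) + Φ(-4.115) = 0.7954 + 0.0000 = 0.7954.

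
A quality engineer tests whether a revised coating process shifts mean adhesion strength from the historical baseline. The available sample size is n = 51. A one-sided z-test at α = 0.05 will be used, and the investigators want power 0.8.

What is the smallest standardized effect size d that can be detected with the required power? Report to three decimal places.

Required noncentrality: δ = z_{0.05} + z_{0.20} = 1.645 + 0.842 = 2.486.
δ = d·√n ⇒ d = δ/√n = 2.486/√51 = 0.3482.

d ≈ 0.348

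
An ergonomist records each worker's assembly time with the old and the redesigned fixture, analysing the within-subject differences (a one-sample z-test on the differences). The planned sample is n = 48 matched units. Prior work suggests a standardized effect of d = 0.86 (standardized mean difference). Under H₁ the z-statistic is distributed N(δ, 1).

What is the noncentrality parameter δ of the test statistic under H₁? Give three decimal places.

The noncentrality parameter scales effect size by the design's sample-size factor: δ = d·√n = 0.86 × √48 = 5.9583

δ ≈ 5.958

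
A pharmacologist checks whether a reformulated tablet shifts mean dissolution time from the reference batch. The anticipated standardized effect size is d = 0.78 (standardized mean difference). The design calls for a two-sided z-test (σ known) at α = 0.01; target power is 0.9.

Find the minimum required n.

Set Φ(δ − 2.576) = 0.9; then δ − 2.576 = Φ⁻¹(0.9) = 1.282, giving δ = 3.857.
(The Φ(−δ − z_{α/2}) term is vanishingly small for δ > 0 and is dropped in the standard sample-size formula.)
δ = d·√n ⇒ n = (δ/d)² = (3.857 / 0.78)² = 24.46.
Rounding up, n = 25.

n = 25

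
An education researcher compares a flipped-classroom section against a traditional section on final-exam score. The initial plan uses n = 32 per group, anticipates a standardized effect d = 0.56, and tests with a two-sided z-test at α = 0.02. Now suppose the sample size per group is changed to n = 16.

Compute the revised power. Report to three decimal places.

Power ≈ 0.229

With n = 16 per group: δ = d·√(n/2) = 0.56 × √(16/2) = 1.5839. Critical value z_{0.01} = 2.326.
Revised power = Φ(δ − 2.326) + Φ(−δ − 2.326) = Φ(-0.742) + Φ(-3.910) = 0.2289 + 0.0000 = 0.2290.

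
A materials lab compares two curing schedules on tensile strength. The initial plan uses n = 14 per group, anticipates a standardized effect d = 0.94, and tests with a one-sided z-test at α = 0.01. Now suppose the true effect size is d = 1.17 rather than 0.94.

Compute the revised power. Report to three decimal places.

With d = 1.17: δ = d·√(n/2) = 1.17 × √(14/2) = 3.0955. Critical value z_{0.01} = 2.326.
Revised power = P(Z > 2.326 − δ) = Φ(0.769) = 0.7791.

Power ≈ 0.779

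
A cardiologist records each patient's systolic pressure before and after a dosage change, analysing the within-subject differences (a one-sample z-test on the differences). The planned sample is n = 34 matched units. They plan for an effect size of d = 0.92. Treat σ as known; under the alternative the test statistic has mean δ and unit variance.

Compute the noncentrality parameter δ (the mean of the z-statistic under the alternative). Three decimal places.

δ ≈ 5.364

The noncentrality parameter scales effect size by the design's sample-size factor: δ = d·√n = 0.92 × √34 = 5.3645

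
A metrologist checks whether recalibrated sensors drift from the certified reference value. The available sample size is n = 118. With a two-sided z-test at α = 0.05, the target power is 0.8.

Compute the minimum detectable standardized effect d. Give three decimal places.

Required noncentrality: δ = z_{0.025} + z_{0.20} = 1.960 + 0.842 = 2.802.
(Lower-tail contribution to power is negligible for δ > 0.)
δ = d·√n ⇒ d = δ/√n = 2.802/√118 = 0.2579.

d ≈ 0.258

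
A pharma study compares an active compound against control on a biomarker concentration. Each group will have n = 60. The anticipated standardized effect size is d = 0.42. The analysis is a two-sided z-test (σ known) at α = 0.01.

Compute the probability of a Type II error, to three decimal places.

β ≈ 0.608

Noncentrality parameter: δ = d·√(n/2) = 0.42 × √(60/2) = 2.3004
Two-sided α = 0.01 → critical value z_{0.005} = 2.576.
Power = Φ(δ − 2.576) + Φ(−δ − 2.576) = Φ(-0.275) + Φ(-4.876) = 0.3915 + 0.0000 = 0.3915.
Type II error: β = 1 − power = 1 − 0.3915 = 0.6085.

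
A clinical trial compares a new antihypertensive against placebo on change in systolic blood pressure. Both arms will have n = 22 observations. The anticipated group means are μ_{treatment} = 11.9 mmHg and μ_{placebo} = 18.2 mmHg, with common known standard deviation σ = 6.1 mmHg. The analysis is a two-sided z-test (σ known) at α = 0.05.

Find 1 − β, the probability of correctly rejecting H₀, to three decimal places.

Standardized effect: d = |μ_{treatment} − μ_{placebo}| / σ = |11.9 − 18.2| / 6.1 = 1.0328
Noncentrality parameter: δ = d·√(n/2) = 1.0328 × √(22/2) = 3.4254
Critical value for a two-sided test at α = 0.05: z_{α/2} = 1.960.
Power = Φ(δ − 1.960) + Φ(−δ − 1.960) = Φ(1.465) + Φ(-5.385) = 0.9286 + 0.0000 = 0.9286.

Power ≈ 0.929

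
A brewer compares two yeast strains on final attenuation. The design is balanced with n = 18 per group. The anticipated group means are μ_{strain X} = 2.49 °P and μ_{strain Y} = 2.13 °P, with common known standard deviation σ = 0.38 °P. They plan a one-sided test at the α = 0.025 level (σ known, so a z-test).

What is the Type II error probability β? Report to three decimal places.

Standardized effect: d = |μ_{strain X} − μ_{strain Y}| / σ = |2.49 − 2.13| / 0.38 = 0.9474
Noncentrality parameter: δ = d·√(n/2) = 0.9474 × √(18/2) = 2.8421
Critical value for a one-sided test at α = 0.025: z_α = 1.960.
Power = Φ(δ − 1.960) = Φ(0.882) = 0.8111.
Type II error: β = 1 − power = 1 − 0.8111 = 0.1889.

β ≈ 0.189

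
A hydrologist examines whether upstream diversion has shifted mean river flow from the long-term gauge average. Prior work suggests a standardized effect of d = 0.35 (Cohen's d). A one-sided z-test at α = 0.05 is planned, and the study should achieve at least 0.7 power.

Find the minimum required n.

n = 39

Set Φ(δ − 1.645) = 0.7; then δ − 1.645 = Φ⁻¹(0.7) = 0.524, giving δ = 2.169.
δ = d·√n ⇒ n = (δ/d)² = (2.169 / 0.35)² = 38.41.
Rounding up, n = 39.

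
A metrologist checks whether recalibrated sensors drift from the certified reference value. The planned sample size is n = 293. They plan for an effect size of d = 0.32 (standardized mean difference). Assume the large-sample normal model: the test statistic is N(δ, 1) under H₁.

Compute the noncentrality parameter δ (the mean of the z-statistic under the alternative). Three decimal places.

δ = d·√n = 0.32 × √293 = 5.4775

δ ≈ 5.478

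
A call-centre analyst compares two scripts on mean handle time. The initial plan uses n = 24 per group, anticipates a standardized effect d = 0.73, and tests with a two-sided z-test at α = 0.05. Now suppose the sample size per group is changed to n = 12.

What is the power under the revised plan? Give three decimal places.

With n = 12 per group: δ = d·√(n/2) = 0.73 × √(12/2) = 1.7881. Critical value z_{0.025} = 1.960.
Revised power = Φ(δ − 1.960) + Φ(−δ − 1.960) = Φ(-0.172) + Φ(-3.748) = 0.4318 + 0.0001 = 0.4319.

Power ≈ 0.432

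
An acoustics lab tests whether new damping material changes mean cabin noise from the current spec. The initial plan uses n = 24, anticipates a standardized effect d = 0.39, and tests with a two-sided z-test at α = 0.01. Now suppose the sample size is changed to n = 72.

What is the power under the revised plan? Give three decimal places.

Power ≈ 0.768

With n = 72: δ = d·√n = 0.39 × √72 = 3.3093. Critical value z_{0.005} = 2.576.
Revised power = Φ(δ − 2.576) + Φ(−δ − 2.576) = Φ(0.733) + Φ(-5.885) = 0.7684 + 0.0000 = 0.7684.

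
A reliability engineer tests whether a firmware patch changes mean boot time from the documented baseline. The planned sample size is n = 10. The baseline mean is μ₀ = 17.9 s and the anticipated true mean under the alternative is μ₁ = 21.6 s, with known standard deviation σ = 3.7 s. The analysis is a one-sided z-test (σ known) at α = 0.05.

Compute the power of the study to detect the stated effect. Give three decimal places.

Power ≈ 0.935

Standardized effect: d = |μ₁ − μ₀| / σ = |21.6 − 17.9| / 3.7 = 1.0000
Noncentrality parameter: δ = d·√n = 1.0000 × √10 = 3.1623
Critical value for a one-sided test at α = 0.05: z_α = 1.645.
Power = Φ(δ − 1.645) = Φ(1.517) = 0.9354.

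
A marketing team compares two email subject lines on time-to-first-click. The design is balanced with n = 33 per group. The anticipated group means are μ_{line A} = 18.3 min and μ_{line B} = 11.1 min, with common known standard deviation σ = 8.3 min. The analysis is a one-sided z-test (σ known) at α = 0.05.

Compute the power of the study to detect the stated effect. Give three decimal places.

Power ≈ 0.970

Standardized effect: d = |μ_{line A} − μ_{line B}| / σ = |18.3 − 11.1| / 8.3 = 0.8675
Noncentrality parameter: δ = d·√(n/2) = 0.8675 × √(33/2) = 3.5237
One-sided α = 0.05 → critical value z_{0.05} = 1.645.
Power = P(Z > 1.645 − δ) = Φ(1.879) = 0.9699.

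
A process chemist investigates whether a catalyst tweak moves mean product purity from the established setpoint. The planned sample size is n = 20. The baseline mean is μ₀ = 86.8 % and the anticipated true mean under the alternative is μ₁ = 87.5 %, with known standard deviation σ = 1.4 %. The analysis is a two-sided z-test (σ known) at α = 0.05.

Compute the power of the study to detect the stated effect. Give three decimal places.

Power ≈ 0.609

Standardized effect: d = |μ₁ − μ₀| / σ = |87.5 − 86.8| / 1.4 = 0.5000
Noncentrality parameter: δ = d·√n = 0.5000 × √20 = 2.2361
Two-sided α = 0.05 → critical value z_{0.025} = 1.960.
Power = Φ(δ − 1.960) + Φ(−δ − 1.960) = Φ(0.276) + Φ(-4.196) = 0.6088 + 0.0000 = 0.6088.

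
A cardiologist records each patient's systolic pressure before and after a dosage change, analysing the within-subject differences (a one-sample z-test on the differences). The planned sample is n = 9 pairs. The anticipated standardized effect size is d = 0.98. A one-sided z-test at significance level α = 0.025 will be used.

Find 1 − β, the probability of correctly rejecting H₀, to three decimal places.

Power ≈ 0.836

Noncentrality parameter: δ = d·√n = 0.98 × √9 = 2.9400
One-sided α = 0.025 → critical value z_{0.025} = 1.960.
Power = P(Z > 1.960 − δ) = Φ(0.980) = 0.8365.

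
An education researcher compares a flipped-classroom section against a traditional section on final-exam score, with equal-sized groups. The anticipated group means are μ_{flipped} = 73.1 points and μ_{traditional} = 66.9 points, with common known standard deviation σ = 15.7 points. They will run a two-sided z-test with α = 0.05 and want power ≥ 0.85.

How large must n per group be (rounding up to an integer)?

n = 116 per group

Standardized effect: d = |μ_{flipped} − μ_{traditional}| / σ = |73.1 − 66.9| / 15.7 = 0.3949
Set Φ(δ − 1.960) = 0.85; then δ − 1.960 = Φ⁻¹(0.85) = 1.036, giving δ = 2.996.
(For δ > 0 the lower-tail rejection region contributes negligibly to power, so the one-term inversion is standard.)
δ = d·√(n/2) ⇒ n = 2(δ/d)² = 2 × (2.996 / 0.3949)² = 115.14.
Rounding up, n = 116 per group.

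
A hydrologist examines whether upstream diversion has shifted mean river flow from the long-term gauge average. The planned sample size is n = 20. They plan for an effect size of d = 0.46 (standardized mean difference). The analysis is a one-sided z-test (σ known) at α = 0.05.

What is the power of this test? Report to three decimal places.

Power ≈ 0.660

Noncentrality parameter: δ = d·√n = 0.46 × √20 = 2.0572
Critical value for a one-sided test at α = 0.05: z_α = 1.645.
Power = P(Z > 1.645 − δ) = Φ(0.412) = 0.6600.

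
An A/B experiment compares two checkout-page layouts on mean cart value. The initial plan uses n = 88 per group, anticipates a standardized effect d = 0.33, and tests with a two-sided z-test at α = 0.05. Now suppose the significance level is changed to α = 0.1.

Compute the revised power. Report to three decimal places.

δ = d·√(n/2) = 0.33 × √(88/2) = 2.1890 (unchanged). New critical value: z_{0.05} = 1.645.
Revised power = Φ(δ − 1.645) + Φ(−δ − 1.645) = Φ(0.544) + Φ(-3.834) = 0.7068 + 0.0001 = 0.7069.

Power ≈ 0.707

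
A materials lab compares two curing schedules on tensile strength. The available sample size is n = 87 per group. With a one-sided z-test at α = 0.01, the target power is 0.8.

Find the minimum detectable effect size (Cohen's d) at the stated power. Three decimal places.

Need Φ(δ − 2.326) = 0.8, so δ = 2.326 + 0.842 = 3.168.
δ = d·√(n/2) ⇒ d = δ/√(n/2) = 3.168/√(87/2) = 0.4803.

d ≈ 0.480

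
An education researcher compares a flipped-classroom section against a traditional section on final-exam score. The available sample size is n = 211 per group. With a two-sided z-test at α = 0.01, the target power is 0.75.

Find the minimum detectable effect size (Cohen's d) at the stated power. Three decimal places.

d ≈ 0.316

Required noncentrality: δ = z_{0.005} + z_{0.25} = 2.576 + 0.674 = 3.250.
(The second rejection-region term Φ(−δ − z_{α/2}) is negligible and dropped.)
δ = d·√(n/2) ⇒ d = δ/√(n/2) = 3.250/√(211/2) = 0.3164.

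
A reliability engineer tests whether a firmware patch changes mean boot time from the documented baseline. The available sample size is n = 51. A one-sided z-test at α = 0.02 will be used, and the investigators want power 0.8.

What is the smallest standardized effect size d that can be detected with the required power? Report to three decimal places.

d ≈ 0.405

Need Φ(δ − 2.054) = 0.8, so δ = 2.054 + 0.842 = 2.895.
δ = d·√n ⇒ d = δ/√n = 2.895/√51 = 0.4054.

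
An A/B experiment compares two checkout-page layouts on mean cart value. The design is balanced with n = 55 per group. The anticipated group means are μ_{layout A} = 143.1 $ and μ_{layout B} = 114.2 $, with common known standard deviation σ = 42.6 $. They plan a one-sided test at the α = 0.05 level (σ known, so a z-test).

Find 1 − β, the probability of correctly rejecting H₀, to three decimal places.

Power ≈ 0.972

Standardized effect: d = |μ_{layout A} − μ_{layout B}| / σ = |143.1 − 114.2| / 42.6 = 0.6784
Noncentrality parameter: δ = d·√(n/2) = 0.6784 × √(55/2) = 3.5576
One-sided α = 0.05 → critical value z_{0.05} = 1.645.
Power = P(Z > 1.645 − δ) = Φ(1.913) = 0.9721.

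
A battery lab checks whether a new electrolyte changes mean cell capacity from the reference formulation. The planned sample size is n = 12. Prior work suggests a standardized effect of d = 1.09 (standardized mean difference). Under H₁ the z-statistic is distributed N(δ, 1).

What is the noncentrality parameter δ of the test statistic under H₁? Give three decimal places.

δ = d·√n = 1.09 × √12 = 3.7759

δ ≈ 3.776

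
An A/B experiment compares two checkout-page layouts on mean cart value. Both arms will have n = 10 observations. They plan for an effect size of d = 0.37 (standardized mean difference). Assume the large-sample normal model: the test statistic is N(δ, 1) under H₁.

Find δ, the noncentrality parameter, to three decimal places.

The noncentrality parameter scales effect size by the design's sample-size factor: δ = d·√(n/2) = 0.37 × √(10/2) = 0.8273

δ ≈ 0.827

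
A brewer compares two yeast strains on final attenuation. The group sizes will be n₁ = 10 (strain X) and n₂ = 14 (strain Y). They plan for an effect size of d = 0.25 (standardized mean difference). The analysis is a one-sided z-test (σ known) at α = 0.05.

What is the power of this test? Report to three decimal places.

Power ≈ 0.149

Noncentrality parameter: δ = d / √(1/n₁ + 1/n₂) = 0.25 / √(1/10 + 1/14) = 0.6038
One-sided α = 0.05 → critical value z_{0.05} = 1.645.
Power = P(Z > 1.645 − δ) = Φ(-1.041) = 0.1489.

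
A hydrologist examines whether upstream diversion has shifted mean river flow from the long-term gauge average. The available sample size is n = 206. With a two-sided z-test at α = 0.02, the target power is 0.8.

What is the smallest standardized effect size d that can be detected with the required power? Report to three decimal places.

Required noncentrality: δ = z_{0.01} + z_{0.20} = 2.326 + 0.842 = 3.168.
(The second rejection-region term Φ(−δ − z_{α/2}) is negligible and dropped.)
δ = d·√n ⇒ d = δ/√n = 3.168/√206 = 0.2207.

d ≈ 0.221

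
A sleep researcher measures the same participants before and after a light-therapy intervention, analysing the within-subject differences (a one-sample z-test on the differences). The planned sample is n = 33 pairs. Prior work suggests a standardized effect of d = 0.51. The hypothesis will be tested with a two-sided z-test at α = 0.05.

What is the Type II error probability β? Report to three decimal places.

Noncentrality parameter: λ = d·√n = 0.51 × √33 = 2.9297
Critical value for a two-sided test at α = 0.05: z_{α/2} = 1.960.
Power = Φ(λ − 1.960) + Φ(−λ − 1.960) = Φ(0.970) + Φ(-4.890) = 0.8339 + 0.0000 = 0.8339.
Type II error: β = 1 − power = 1 − 0.8339 = 0.1661.

β ≈ 0.166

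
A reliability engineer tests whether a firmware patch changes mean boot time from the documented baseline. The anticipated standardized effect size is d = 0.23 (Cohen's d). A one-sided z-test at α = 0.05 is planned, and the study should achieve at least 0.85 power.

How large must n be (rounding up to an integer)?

n = 136

Set Φ(δ − 1.645) = 0.85; then δ − 1.645 = Φ⁻¹(0.85) = 1.036, giving δ = 2.681.
δ = d·√n ⇒ n = (δ/d)² = (2.681 / 0.23)² = 135.90.
Round up to the next whole unit.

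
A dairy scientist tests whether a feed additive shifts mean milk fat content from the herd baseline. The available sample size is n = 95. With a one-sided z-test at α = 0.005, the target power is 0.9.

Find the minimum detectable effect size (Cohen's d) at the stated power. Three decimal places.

Required noncentrality: δ = z_{0.005} + z_{0.10} = 2.576 + 1.282 = 3.857.
δ = d·√n ⇒ d = δ/√n = 3.857/√95 = 0.3958.

d ≈ 0.396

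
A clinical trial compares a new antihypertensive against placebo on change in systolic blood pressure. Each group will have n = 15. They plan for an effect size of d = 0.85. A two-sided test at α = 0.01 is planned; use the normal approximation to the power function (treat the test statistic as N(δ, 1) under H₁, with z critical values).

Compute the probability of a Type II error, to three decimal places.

β ≈ 0.598

Noncentrality parameter: δ = d·√(n/2) = 0.85 × √(15/2) = 2.3278
Critical value for a two-sided test at α = 0.01: z_{α/2} = 2.576.
Power = Φ(δ − 2.576) + Φ(−δ − 2.576) = Φ(-0.248) + Φ(-4.904) = 0.4021 + 0.0000 = 0.4021.
Type II error: β = 1 − power = 1 − 0.4021 = 0.5979.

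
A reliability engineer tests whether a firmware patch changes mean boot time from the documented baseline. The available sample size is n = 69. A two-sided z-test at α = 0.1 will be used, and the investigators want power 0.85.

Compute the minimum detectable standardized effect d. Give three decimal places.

Need Φ(δ − 1.645) = 0.85, so δ = 1.645 + 1.036 = 2.681.
(Lower-tail contribution to power is negligible for δ > 0.)
δ = d·√n ⇒ d = δ/√n = 2.681/√69 = 0.3228.

d ≈ 0.323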